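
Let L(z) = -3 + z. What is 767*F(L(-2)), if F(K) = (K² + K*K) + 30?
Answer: 61360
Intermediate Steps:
F(K) = 30 + 2*K² (F(K) = (K² + K²) + 30 = 2*K² + 30 = 30 + 2*K²)
767*F(L(-2)) = 767*(30 + 2*(-3 - 2)²) = 767*(30 + 2*(-5)²) = 767*(30 + 2*25) = 767*(30 + 50) = 767*80 = 61360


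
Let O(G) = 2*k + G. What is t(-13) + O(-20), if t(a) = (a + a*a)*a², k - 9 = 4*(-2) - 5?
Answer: 26336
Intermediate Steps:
k = -4 (k = 9 + (4*(-2) - 5) = 9 + (-8 - 5) = 9 - 13 = -4)
O(G) = -8 + G (O(G) = 2*(-4) + G = -8 + G)
t(a) = a²*(a + a²) (t(a) = (a + a²)*a² = a²*(a + a²))
t(-13) + O(-20) = (-13)³*(1 - 13) + (-8 - 20) = -2197*(-12) - 28 = 26364 - 28 = 26336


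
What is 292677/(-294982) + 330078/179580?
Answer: 1867005539/2207202815 ≈ 0.84587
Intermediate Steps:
292677/(-294982) + 330078/179580 = 292677*(-1/294982) + 330078*(1/179580) = -292677/294982 + 55013/29930 = 1867005539/2207202815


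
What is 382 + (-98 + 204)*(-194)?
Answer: -20182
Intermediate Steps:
382 + (-98 + 204)*(-194) = 382 + 106*(-194) = 382 - 20564 = -20182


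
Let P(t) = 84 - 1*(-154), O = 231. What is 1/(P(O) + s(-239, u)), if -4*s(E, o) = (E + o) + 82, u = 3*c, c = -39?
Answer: 2/613 ≈ 0.0032626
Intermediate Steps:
u = -117 (u = 3*(-39) = -117)
s(E, o) = -41/2 - E/4 - o/4 (s(E, o) = -((E + o) + 82)/4 = -(82 + E + o)/4 = -41/2 - E/4 - o/4)
P(t) = 238 (P(t) = 84 + 154 = 238)
1/(P(O) + s(-239, u)) = 1/(238 + (-41/2 - ¼*(-239) - ¼*(-117))) = 1/(238 + (-41/2 + 239/4 + 117/4)) = 1/(238 + 137/2) = 1/(613/2) = 2/613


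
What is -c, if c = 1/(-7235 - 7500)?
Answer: 1/14735 ≈ 6.7866e-5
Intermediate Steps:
c = -1/14735 (c = 1/(-14735) = -1/14735 ≈ -6.7866e-5)
-c = -1*(-1/14735) = 1/14735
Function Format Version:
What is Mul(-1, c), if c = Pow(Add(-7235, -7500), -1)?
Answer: Rational(1, 14735) ≈ 6.7866e-5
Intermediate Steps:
c = Rational(-1, 14735) (c = Pow(-14735, -1) = Rational(-1, 14735) ≈ -6.7866e-5)
Mul(-1, c) = Mul(-1, Rational(-1, 14735)) = Rational(1, 14735)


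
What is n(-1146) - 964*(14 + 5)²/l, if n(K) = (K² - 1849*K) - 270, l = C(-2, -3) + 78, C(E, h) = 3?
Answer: 277643996/81 ≈ 3.4277e+6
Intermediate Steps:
l = 81 (l = 3 + 78 = 81)
n(K) = -270 + K² - 1849*K
n(-1146) - 964*(14 + 5)²/l = (-270 + (-1146)² - 1849*(-1146)) - 964*(14 + 5)²/81 = (-270 + 1313316 + 2118954) - 964*19²/81 = 3432000 - 348004/81 = 277643996/81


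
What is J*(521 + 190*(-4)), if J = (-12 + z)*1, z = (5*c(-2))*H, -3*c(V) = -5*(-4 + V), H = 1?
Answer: 14818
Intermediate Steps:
c(V) = -20/3 + 5*V/3 (c(V) = -(-5)*(-4 + V)/3 = -(20 - 5*V)/3 = -20/3 + 5*V/3)
z = -50 (z = (5*(-20/3 + (5/3)*(-2)))*1 = (5*(-20/3 - 10/3))*1 = (5*(-10))*1 = -50*1 = -50)
J = -62 (J = (-12 - 50)*1 = -62*1 = -62)
J*(521 + 190*(-4)) = -62*(521 + 190*(-4)) = -62*(521 - 760) = -62*(-239) = 14818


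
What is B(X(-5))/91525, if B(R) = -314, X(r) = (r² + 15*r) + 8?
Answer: -314/91525 ≈ -0.0034308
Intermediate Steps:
X(r) = 8 + r² + 15*r
B(X(-5))/91525 = -314/91525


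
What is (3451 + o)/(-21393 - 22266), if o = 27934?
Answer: -31385/43659 ≈ -0.71887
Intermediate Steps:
(3451 + o)/(-21393 - 22266) = (3451 + 27934)/(-21393 - 22266) = 31385/(-43659) = 31385*(-1/43659) = -31385/43659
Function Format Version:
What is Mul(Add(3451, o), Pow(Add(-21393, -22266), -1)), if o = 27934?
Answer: Rational(-31385, 43659) ≈ -0.71887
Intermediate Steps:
Mul(Add(3451, o), Pow(Add(-21393, -22266), -1)) = Mul(Add(3451, 27934), Pow(Add(-21393, -22266), -1)) = Mul(31385, Pow(-43659, -1)) = Mul(31385, Rational(-1, 43659)) = Rational(-31385, 43659)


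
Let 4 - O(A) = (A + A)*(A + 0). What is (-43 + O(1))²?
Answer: 1681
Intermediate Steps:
O(A) = 4 - 2*A² (O(A) = 4 - (A + A)*(A + 0) = 4 - 2*A*A = 4 - 2*A²)
(-43 + O(1))² = (-43 + (4 - 2*1²))² = (-43 + (4 - 2*1))² = (-43 + (4 - 2))² = (-43 + 2)² = (-41)² = 1681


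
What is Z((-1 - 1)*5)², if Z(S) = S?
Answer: 100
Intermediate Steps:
Z((-1 - 1)*5)² = ((-1 - 1)*5)² = (-2*5)² = (-10)² = 100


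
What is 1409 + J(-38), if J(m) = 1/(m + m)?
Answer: 107083/76 ≈ 1409.0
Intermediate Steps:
J(m) = 1/(2*m)
1409 + J(-38) = 1409 + (½)/(-38) = 1409 + (½)*(-1/38) = 1409 - 1/76 = 107083/76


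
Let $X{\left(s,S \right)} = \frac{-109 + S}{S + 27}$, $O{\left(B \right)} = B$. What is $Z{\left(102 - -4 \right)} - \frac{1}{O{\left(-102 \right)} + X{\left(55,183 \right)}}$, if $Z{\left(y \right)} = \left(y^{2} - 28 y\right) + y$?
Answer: $\frac{89375807}{10673} \approx 8374.0$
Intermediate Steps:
$X{\left(s,S \right)} = \frac{-109 + S}{27 + S}$
$Z{\left(y \right)} = y^{2} - 27 y$
$Z{\left(102 - -4 \right)} - \frac{1}{O{\left(-102 \right)} + X{\left(55,183 \right)}} = \left(102 - -4\right) \left(-27 + \left(102 - -4\right)\right) - \frac{1}{-102 + \frac{-109 + 183}{27 + 183}} = \left(102 + 4\right) \left(-27 + \left(102 + 4\right)\right) - \frac{1}{-102 + \frac{1}{210} \cdot 74} = 106 \left(-27 + 106\right) - \frac{1}{-102 + \frac{1}{210} \cdot 74} = 106 \cdot 79 - \frac{1}{-102 + \frac{37}{105}} = 8374 - \frac{1}{- \frac{10673}{105}} = 8374 - - \frac{105}{10673} = 8374 + \frac{105}{10673} = \frac{89375807}{10673}$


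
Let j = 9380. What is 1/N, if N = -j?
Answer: -1/9380 ≈ -0.00010661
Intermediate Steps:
N = -9380 (N = -1*9380 = -9380)
1/N = 1/(-9380) = -1/9380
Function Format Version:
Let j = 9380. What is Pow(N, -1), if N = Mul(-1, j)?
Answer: Rational(-1, 9380) ≈ -0.00010661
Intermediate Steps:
N = -9380 (N = Mul(-1, 9380) = -9380)
Pow(N, -1) = Pow(-9380, -1) = Rational(-1, 9380)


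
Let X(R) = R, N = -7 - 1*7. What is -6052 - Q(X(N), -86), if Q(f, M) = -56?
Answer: -5996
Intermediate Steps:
N = -14 (N = -7 - 7 = -14)
-6052 - Q(X(N), -86) = -6052 - 1*(-56) = -6052 + 56 = -5996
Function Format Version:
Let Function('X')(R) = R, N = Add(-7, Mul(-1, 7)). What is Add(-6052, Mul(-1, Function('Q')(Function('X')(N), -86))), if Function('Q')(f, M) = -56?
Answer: -5996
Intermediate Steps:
N = -14 (N = Add(-7, -7) = -14)
Add(-6052, Mul(-1, Function('Q')(Function('X')(N), -86))) = Add(-6052, Mul(-1, -56)) = Add(-6052, 56) = -5996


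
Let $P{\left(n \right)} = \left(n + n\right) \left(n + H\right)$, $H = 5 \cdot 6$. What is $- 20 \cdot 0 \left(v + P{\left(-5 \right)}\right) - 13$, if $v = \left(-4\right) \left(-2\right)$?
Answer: $-13$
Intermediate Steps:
$H = 30$
$v = 8$
$P{\left(n \right)} = 2 n \left(30 + n\right)$ ($P{\left(n \right)} = \left(n + n\right) \left(n + 30\right) = 2 n \left(30 + n\right)$)
$- 20 \cdot 0 \left(v + P{\left(-5 \right)}\right) - 13 = - 20 \cdot 0 \left(8 + 2 \left(-5\right) \left(30 - 5\right)\right) - 13 = - 20 \cdot 0 \left(8 + 2 \left(-5\right) 25\right) - 13 = - 20 \cdot 0 \left(8 - 250\right) - 13 = - 20 \cdot 0 \left(-242\right) - 13 = \left(-20\right) 0 - 13 = 0 - 13 = -13$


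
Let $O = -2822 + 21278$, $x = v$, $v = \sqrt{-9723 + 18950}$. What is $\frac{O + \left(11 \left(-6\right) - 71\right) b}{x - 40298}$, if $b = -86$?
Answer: $- \frac{1218530924}{1623919577} - \frac{30238 \sqrt{9227}}{1623919577} \approx -0.75215$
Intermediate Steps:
$v = \sqrt{9227} \approx 96.057$
$x = \sqrt{9227} \approx 96.057$
$O = 18456$
$\frac{O + \left(11 \left(-6\right) - 71\right) b}{x - 40298} = \frac{18456 + \left(11 \left(-6\right) - 71\right) \left(-86\right)}{\sqrt{9227} - 40298} = \frac{18456 + \left(-66 - 71\right) \left(-86\right)}{-40298 + \sqrt{9227}} = \frac{18456 - -11782}{-40298 + \sqrt{9227}} = \frac{18456 + 11782}{-40298 + \sqrt{9227}} = \frac{30238}{-40298 + \sqrt{9227}}$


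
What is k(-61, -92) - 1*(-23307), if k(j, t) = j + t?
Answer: 23154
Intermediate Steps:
k(-61, -92) - 1*(-23307) = (-61 - 92) - 1*(-23307) = -153 + 23307 = 23154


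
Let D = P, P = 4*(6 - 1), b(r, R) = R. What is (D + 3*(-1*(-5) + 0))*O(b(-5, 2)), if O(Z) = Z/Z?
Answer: 35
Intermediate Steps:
O(Z) = 1
P = 20 (P = 4*5 = 20)
D = 20
(D + 3*(-1*(-5) + 0))*O(b(-5, 2)) = (20 + 3*(-1*(-5) + 0))*1 = (20 + 3*(5 + 0))*1 = (20 + 3*5)*1 = (20 + 15)*1 = 35*1 = 35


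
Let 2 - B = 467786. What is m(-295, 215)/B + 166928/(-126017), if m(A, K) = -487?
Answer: -78024877273/58948736328 ≈ -1.3236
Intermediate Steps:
B = -467784 (B = 2 - 1*467786 = 2 - 467786 = -467784)
m(-295, 215)/B + 166928/(-126017) = -487/(-467784) + 166928/(-126017) = -487*(-1/467784) + 166928*(-1/126017) = 487/467784 - 166928/126017 = -78024877273/58948736328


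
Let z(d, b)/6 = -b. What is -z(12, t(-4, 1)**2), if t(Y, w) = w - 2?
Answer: 6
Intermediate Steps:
t(Y, w) = -2 + w
z(d, b) = -6*b (z(d, b) = 6*(-b) = -6*b)
-z(12, t(-4, 1)**2) = -(-6)*(-2 + 1)**2 = -(-6)*(-1)**2 = -(-6) = -1*(-6) = 6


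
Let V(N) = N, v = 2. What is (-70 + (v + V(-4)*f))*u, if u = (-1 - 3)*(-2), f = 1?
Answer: -576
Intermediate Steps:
u = 8 (u = -4*(-2) = 8)
(-70 + (v + V(-4)*f))*u = (-70 + (2 - 4*1))*8 = (-70 + (2 - 4))*8 = (-70 - 2)*8 = -72*8 = -576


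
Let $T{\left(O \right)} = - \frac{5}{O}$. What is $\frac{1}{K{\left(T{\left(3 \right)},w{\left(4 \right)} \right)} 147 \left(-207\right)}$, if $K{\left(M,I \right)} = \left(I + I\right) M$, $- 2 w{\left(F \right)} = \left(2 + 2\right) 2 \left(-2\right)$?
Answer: $\frac{1}{811440} \approx 1.2324 \cdot 10^{-6}$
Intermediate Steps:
$w{\left(F \right)} = 8$ ($w{\left(F \right)} = - \frac{\left(2 + 2\right) 2 \left(-2\right)}{2} = - \frac{4 \cdot 2 \left(-2\right)}{2} = - \frac{8 \left(-2\right)}{2} = \left(- \frac{1}{2}\right) \left(-16\right) = 8$)
$K{\left(M,I \right)} = 2 I M$
$\frac{1}{K{\left(T{\left(3 \right)},w{\left(4 \right)} \right)} 147 \left(-207\right)} = \frac{1}{2 \cdot 8 \left(- \frac{5}{3}\right) 147 \left(-207\right)} = \frac{1}{\left(- \frac{80}{3}\right) 147 \left(-207\right)} = \frac{1}{\left(-3920\right) \left(-207\right)} = \frac{1}{811440}$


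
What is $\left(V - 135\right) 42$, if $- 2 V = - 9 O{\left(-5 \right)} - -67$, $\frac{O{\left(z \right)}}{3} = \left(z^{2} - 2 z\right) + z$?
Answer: $9933$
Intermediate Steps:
$O{\left(z \right)} = - 3 z + 3 z^{2}$ ($O{\left(z \right)} = 3 \left(\left(z^{2} - 2 z\right) + z\right) = 3 \left(z^{2} - z\right) = - 3 z + 3 z^{2}$)
$V = \frac{743}{2}$ ($V = - \frac{- 9 \cdot 3 \left(-5\right) \left(-1 - 5\right) - -67}{2} = - \frac{- 9 \cdot 3 \left(-5\right) \left(-6\right) + 67}{2} = - \frac{\left(-9\right) 90 + 67}{2} = - \frac{-810 + 67}{2} = \left(- \frac{1}{2}\right) \left(-743\right) = \frac{743}{2} \approx 371.5$)
$\left(V - 135\right) 42 = \left(\frac{743}{2} - 135\right) 42 = \frac{473}{2} \cdot 42 = 9933$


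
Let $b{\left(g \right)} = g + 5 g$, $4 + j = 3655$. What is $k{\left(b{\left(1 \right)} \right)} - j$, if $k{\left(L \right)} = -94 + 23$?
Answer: $-3722$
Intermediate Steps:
$j = 3651$ ($j = -4 + 3655 = 3651$)
$b{\left(g \right)} = 6 g$
$k{\left(L \right)} = -71$
$k{\left(b{\left(1 \right)} \right)} - j = -71 - 3651 = -3722$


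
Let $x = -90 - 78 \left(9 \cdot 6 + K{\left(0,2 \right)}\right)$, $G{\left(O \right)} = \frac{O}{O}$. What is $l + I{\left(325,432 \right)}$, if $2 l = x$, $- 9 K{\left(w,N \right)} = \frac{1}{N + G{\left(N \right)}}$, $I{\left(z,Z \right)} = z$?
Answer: $- \frac{16421}{9} \approx -1824.6$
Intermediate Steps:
$G{\left(O \right)} = 1$
$K{\left(w,N \right)} = - \frac{1}{9 \left(1 + N\right)}$ ($K{\left(w,N \right)} = - \frac{1}{9 \left(N + 1\right)} = - \frac{1}{9 \left(1 + N\right)}$)
$x = - \frac{38692}{9}$ ($x = -90 - 78 \left(9 \cdot 6 - \frac{1}{9 + 9 \cdot 2}\right) = -90 - 78 \left(54 - \frac{1}{9 + 18}\right) = -90 - 78 \left(54 - \frac{1}{27}\right) = -90 - \frac{37882}{9} = - \frac{38692}{9} \approx -4299.1$)
$l = - \frac{19346}{9}$ ($l = \frac{1}{2} \left(- \frac{38692}{9}\right) = - \frac{19346}{9} \approx -2149.6$)
$l + I{\left(325,432 \right)} = - \frac{19346}{9} + 325 = - \frac{16421}{9}$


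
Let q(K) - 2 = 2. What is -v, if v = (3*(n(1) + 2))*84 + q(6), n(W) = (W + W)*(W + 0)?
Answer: -1012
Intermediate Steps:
n(W) = 2*W² (n(W) = (2*W)*W = 2*W²)
q(K) = 4 (q(K) = 2 + 2 = 4)
v = 1012 (v = (3*(2*1² + 2))*84 + 4 = (3*(2*1 + 2))*84 + 4 = (3*(2 + 2))*84 + 4 = (3*4)*84 + 4 = 12*84 + 4 = 1008 + 4 = 1012)
-v = -1*1012 = -1012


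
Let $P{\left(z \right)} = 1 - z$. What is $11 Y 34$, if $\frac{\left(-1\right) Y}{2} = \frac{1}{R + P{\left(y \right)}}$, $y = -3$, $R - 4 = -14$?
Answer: $\frac{374}{3} \approx 124.67$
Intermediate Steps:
$R = -10$ ($R = 4 - 14 = -10$)
$Y = \frac{1}{3}$ ($Y = - \frac{2}{-10 + \left(1 - -3\right)} = - \frac{2}{-10 + \left(1 + 3\right)} = - \frac{2}{-10 + 4} = - \frac{2}{-6} = \left(-2\right) \left(- \frac{1}{6}\right) = \frac{1}{3} \approx 0.33333$)
$11 Y 34 = 11 \cdot \frac{1}{3} \cdot 34 = \frac{11}{3} \cdot 34 = \frac{374}{3}$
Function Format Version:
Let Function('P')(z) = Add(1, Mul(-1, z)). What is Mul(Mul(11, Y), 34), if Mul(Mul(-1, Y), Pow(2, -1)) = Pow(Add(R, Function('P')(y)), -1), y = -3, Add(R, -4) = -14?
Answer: Rational(374, 3) ≈ 124.67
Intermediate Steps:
R = -10 (R = Add(4, -14) = -10)
Y = Rational(1, 3) (Y = Mul(-2, Pow(Add(-10, Add(1, Mul(-1, -3))), -1)) = Mul(-2, Pow(Add(-10, Add(1, 3)), -1)) = Mul(-2, Pow(Add(-10, 4), -1)) = Mul(-2, Pow(-6, -1)) = Mul(-2, Rational(-1, 6)) = Rational(1, 3) ≈ 0.33333)
Mul(Mul(11, Y), 34) = Mul(Mul(11, Rational(1, 3)), 34) = Mul(Rational(11, 3), 34) = Rational(374, 3)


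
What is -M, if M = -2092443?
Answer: 2092443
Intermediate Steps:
-M = -1*(-2092443) = 2092443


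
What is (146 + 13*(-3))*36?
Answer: 3852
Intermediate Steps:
(146 + 13*(-3))*36 = (146 - 39)*36 = 107*36 = 3852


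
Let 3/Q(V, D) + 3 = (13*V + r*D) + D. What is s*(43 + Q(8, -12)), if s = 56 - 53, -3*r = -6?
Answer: 8394/65 ≈ 129.14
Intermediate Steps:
r = 2 (r = -⅓*(-6) = 2)
s = 3
Q(V, D) = 3/(-3 + 3*D + 13*V) (Q(V, D) = 3/(-3 + ((13*V + 2*D) + D)) = 3/(-3 + ((2*D + 13*V) + D)) = 3/(-3 + (3*D + 13*V)) = 3/(-3 + 3*D + 13*V))
s*(43 + Q(8, -12)) = 3*(43 + 3/(-3 + 3*(-12) + 13*8)) = 3*(43 + 3/(-3 - 36 + 104)) = 3*(43 + 3/65) = 3*(2798/65) = 8394/65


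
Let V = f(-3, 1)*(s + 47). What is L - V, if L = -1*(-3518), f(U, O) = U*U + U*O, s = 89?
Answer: 2702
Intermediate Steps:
f(U, O) = U**2 + O*U
L = 3518
V = 816 (V = (-3*(1 - 3))*(89 + 47) = -3*(-2)*136 = 6*136 = 816)
L - V = 3518 - 1*816 = 3518 - 816 = 2702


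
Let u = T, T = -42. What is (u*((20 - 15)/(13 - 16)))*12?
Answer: 840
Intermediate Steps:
u = -42
(u*((20 - 15)/(13 - 16)))*12 = -42*(20 - 15)/(13 - 16)*12 = -210/(-3)*12 = -210*(-1)/3*12 = -42*(-5/3)*12 = 70*12 = 840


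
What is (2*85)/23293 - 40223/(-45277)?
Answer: 49716391/55507219 ≈ 0.89567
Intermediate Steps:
(2*85)/23293 - 40223/(-45277) = 170*(1/23293) - 40223*(-1/45277) = 170/23293 + 2117/2383 = 49716391/55507219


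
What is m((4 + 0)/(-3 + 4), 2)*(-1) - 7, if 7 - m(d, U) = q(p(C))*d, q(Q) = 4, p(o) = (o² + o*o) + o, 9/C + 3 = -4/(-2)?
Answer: 2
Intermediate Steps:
C = -9 (C = 9/(-3 - 4/(-2)) = 9/(-3 - 4*(-½)) = 9/(-3 + 2) = 9/(-1) = 9*(-1) = -9)
p(o) = o + 2*o² (p(o) = (o² + o²) + o = 2*o² + o = o + 2*o²)
m(d, U) = 7 - 4*d
m((4 + 0)/(-3 + 4), 2)*(-1) - 7 = (7 - 4*(4 + 0)/(-3 + 4))*(-1) - 7 = (7 - 16/1)*(-1) - 7 = (7 - 16)*(-1) - 7 = -9*(-1) - 7 = 9 - 7 = 2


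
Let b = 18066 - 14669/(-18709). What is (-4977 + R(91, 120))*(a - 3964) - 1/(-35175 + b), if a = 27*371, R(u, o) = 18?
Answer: -9607714305958415/320077612 ≈ -3.0017e+7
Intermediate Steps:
a = 10017
b = 338011463/18709 (b = 18066 - 14669*(-1)/18709 = 18066 - 1*(-14669/18709) = 18066 + 14669/18709 = 338011463/18709 ≈ 18067.)
(-4977 + R(91, 120))*(a - 3964) - 1/(-35175 + b) = (-4977 + 18)*(10017 - 3964) - 1/(-35175 + 338011463/18709) = -4959*6053 - 1/(-320077612/18709) = -30016827 - 1*(-18709/320077612) = -30016827 + 18709/320077612 = -9607714305958415/320077612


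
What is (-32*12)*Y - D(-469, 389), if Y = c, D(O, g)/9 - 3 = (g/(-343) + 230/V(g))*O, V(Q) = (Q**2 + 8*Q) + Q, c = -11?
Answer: -2214476319/3793139 ≈ -583.81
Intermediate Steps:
V(Q) = Q**2 + 9*Q
D(O, g) = 27 + 9*O*(-g/343 + 230/(g*(9 + g))) (D(O, g) = 27 + 9*((g/(-343) + 230/((g*(9 + g))))*O) = 27 + 9*((g*(-1/343) + 230*(1/(g*(9 + g))))*O) = 27 + 9*((-g/343 + 230/(g*(9 + g)))*O) = 27 + 9*(O*(-g/343 + 230/(g*(9 + g)))) = 27 + 9*O*(-g/343 + 230/(g*(9 + g))))
Y = -11
(-32*12)*Y - D(-469, 389) = -32*12*(-11) - 9*(78890*(-469) + 389*(9 + 389)*(1029 - 1*(-469)*389))/(343*389*(9 + 389)) = -384*(-11) - 9*(-36999410 + 389*398*(1029 + 182441))/(343*389*398) = 4224 - 9*(-36999410 + 389*398*183470)/(343*389*398) = 4224 - 9*(-36999410 + 28405192340)/(343*389*398) = 4224 - 9*28368192930/(343*389*398) = 4224 - 1*18236695455/3793139 = 4224 - 18236695455/3793139 = -2214476319/3793139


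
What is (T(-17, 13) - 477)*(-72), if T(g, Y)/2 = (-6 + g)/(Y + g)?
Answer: 33516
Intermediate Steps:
T(g, Y) = 2*(-6 + g)/(Y + g) (T(g, Y) = 2*((-6 + g)/(Y + g)) = 2*(-6 + g)/(Y + g))
(T(-17, 13) - 477)*(-72) = (2*(-6 - 17)/(13 - 17) - 477)*(-72) = (2*(-23)/(-4) - 477)*(-72) = (2*(-1/4)*(-23) - 477)*(-72) = (23/2 - 477)*(-72) = -931/2*(-72) = 33516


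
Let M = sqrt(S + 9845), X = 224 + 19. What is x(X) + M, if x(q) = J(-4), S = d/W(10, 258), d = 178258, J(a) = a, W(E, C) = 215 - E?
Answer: -4 + sqrt(450279015)/205 ≈ 99.511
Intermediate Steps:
X = 243
S = 178258/205 (S = 178258/(215 - 1*10) = 178258/(215 - 10) = 178258/205 ≈ 869.55)
x(q) = -4
M = sqrt(450279015)/205 (M = sqrt(178258/205 + 9845) = sqrt(2196483/205) = sqrt(450279015)/205 ≈ 103.51)
x(X) + M = -4 + sqrt(450279015)/205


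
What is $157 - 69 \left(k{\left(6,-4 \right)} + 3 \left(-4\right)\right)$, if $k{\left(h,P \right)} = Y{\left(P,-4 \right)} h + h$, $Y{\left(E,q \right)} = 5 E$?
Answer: $8851$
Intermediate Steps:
$k{\left(h,P \right)} = h + 5 P h$ ($k{\left(h,P \right)} = 5 P h + h = h + 5 P h$)
$157 - 69 \left(k{\left(6,-4 \right)} + 3 \left(-4\right)\right) = 157 - 69 \left(6 \left(1 + 5 \left(-4\right)\right) + 3 \left(-4\right)\right) = 157 - 69 \left(6 \left(1 - 20\right) - 12\right) = 157 - 69 \left(6 \left(-19\right) - 12\right) = 157 - 69 \left(-114 - 12\right) = 157 - -8694 = 157 + 8694 = 8851$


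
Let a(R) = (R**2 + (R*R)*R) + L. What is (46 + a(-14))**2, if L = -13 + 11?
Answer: 6270016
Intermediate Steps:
L = -2
a(R) = -2 + R**2 + R**3 (a(R) = (R**2 + (R*R)*R) - 2 = (R**2 + R**2*R) - 2 = (R**2 + R**3) - 2 = -2 + R**2 + R**3)
(46 + a(-14))**2 = (46 + (-2 + (-14)**2 + (-14)**3))**2 = (46 + (-2 + 196 - 2744))**2 = (46 - 2550)**2 = (-2504)**2 = 6270016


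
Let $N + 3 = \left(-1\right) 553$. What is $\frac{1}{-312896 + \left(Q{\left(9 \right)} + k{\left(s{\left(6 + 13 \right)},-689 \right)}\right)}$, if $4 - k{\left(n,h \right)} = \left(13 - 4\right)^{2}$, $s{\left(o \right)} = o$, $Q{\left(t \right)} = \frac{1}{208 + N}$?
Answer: $- \frac{348}{108914605} \approx -3.1952 \cdot 10^{-6}$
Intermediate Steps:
$N = -556$ ($N = -3 - 553 = -556$)
$Q{\left(t \right)} = - \frac{1}{348}$ ($Q{\left(t \right)} = \frac{1}{208 - 556} = \frac{1}{-348} = - \frac{1}{348}$)
$k{\left(n,h \right)} = -77$ ($k{\left(n,h \right)} = 4 - \left(13 - 4\right)^{2} = 4 - 9^{2} = 4 - 81 = -77$)
$\frac{1}{-312896 + \left(Q{\left(9 \right)} + k{\left(s{\left(6 + 13 \right)},-689 \right)}\right)} = \frac{1}{-312896 - \frac{26797}{348}} = \frac{1}{- \frac{108914605}{348}} = - \frac{348}{108914605}$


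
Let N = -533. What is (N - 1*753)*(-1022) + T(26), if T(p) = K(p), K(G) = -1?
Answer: 1314291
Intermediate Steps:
T(p) = -1
(N - 1*753)*(-1022) + T(26) = (-533 - 1*753)*(-1022) - 1 = (-533 - 753)*(-1022) - 1 = -1286*(-1022) - 1 = 1314292 - 1 = 1314291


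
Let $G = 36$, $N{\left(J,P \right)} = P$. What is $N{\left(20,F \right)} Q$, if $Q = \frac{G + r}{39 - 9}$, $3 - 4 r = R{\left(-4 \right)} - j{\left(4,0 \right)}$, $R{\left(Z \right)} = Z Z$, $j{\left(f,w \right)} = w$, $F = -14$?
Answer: $- \frac{917}{60} \approx -15.283$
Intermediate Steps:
$R{\left(Z \right)} = Z^{2}$
$r = - \frac{13}{4}$ ($r = \frac{3}{4} - \frac{\left(-4\right)^{2} - 0}{4} = \frac{3}{4} - \frac{16 + 0}{4} = \frac{3}{4} - 4 = - \frac{13}{4} \approx -3.25$)
$Q = \frac{131}{120}$ ($Q = \frac{36 - \frac{13}{4}}{39 - 9} = \frac{131}{4 \cdot 30} = \frac{131}{4} \cdot \frac{1}{30} = \frac{131}{120} \approx 1.0917$)
$N{\left(20,F \right)} Q = \left(-14\right) \frac{131}{120} = - \frac{917}{60}$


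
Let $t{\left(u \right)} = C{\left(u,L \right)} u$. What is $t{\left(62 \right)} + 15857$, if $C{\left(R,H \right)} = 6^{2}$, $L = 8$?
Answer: $18089$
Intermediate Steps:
$C{\left(R,H \right)} = 36$
$t{\left(u \right)} = 36 u$
$t{\left(62 \right)} + 15857 = 36 \cdot 62 + 15857 = 2232 + 15857 = 18089$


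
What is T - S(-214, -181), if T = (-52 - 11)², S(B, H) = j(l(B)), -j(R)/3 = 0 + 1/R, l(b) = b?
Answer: 849363/214 ≈ 3969.0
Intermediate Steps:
j(R) = -3/R (j(R) = -3*(0 + 1/R) = -3/R)
S(B, H) = -3/B
T = 3969 (T = (-63)² = 3969)
T - S(-214, -181) = 3969 - (-3)/(-214) = 3969 - (-3)*(-1)/214 = 3969 - 1*3/214 = 3969 - 3/214 = 849363/214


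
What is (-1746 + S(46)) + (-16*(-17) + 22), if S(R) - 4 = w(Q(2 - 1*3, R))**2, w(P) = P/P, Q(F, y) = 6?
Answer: -1447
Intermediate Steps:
w(P) = 1
S(R) = 5 (S(R) = 4 + 1**2 = 4 + 1 = 5)
(-1746 + S(46)) + (-16*(-17) + 22) = (-1746 + 5) + (-16*(-17) + 22) = -1741 + (272 + 22) = -1741 + 294 = -1447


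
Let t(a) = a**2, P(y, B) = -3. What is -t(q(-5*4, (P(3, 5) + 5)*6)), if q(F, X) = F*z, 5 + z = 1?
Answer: -6400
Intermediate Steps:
z = -4 (z = -5 + 1 = -4)
q(F, X) = -4*F (q(F, X) = F*(-4) = -4*F)
-t(q(-5*4, (P(3, 5) + 5)*6)) = -(-(-20)*4)**2 = -(-4*(-20))**2 = -1*80**2 = -1*6400 = -6400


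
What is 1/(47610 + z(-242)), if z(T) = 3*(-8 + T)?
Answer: 1/46860 ≈ 2.1340e-5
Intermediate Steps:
z(T) = -24 + 3*T
1/(47610 + z(-242)) = 1/(47610 + (-24 + 3*(-242))) = 1/(47610 + (-24 - 726)) = 1/(47610 - 750) = 1/46860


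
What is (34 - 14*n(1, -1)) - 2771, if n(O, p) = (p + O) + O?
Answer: -2751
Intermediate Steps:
n(O, p) = p + 2*O (n(O, p) = (O + p) + O = p + 2*O)
(34 - 14*n(1, -1)) - 2771 = (34 - 14*(-1 + 2*1)) - 2771 = (34 - 14*(-1 + 2)) - 2771 = (34 - 14*1) - 2771 = (34 - 14) - 2771 = 20 - 2771 = -2751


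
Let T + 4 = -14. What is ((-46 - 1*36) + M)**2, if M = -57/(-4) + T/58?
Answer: 62331025/13456 ≈ 4632.2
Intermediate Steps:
T = -18 (T = -4 - 14 = -18)
M = 1617/116 (M = -57/(-4) - 18/58 = -57*(-1/4) - 18*1/58 = 57/4 - 9/29 = 1617/116 ≈ 13.940)
((-46 - 1*36) + M)**2 = ((-46 - 1*36) + 1617/116)**2 = ((-46 - 36) + 1617/116)**2 = (-82 + 1617/116)**2 = (-7895/116)**2 = 62331025/13456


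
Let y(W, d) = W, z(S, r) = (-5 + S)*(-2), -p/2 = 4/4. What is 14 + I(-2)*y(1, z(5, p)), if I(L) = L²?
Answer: 18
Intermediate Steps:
p = -2 (p = -8/4 = -2*1 = -2)
z(S, r) = 10 - 2*S
14 + I(-2)*y(1, z(5, p)) = 14 + (-2)²*1 = 14 + 4*1 = 14 + 4 = 18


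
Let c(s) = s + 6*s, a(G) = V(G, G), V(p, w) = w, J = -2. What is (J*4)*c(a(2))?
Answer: -112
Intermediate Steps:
a(G) = G
c(s) = 7*s
(J*4)*c(a(2)) = (-2*4)*(7*2) = -8*14 = -112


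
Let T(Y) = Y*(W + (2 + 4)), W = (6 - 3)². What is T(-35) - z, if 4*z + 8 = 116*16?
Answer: -987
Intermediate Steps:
W = 9 (W = 3² = 9)
T(Y) = 15*Y (T(Y) = Y*(9 + (2 + 4)) = Y*(9 + 6) = Y*15 = 15*Y)
z = 462 (z = -2 + (116*16)/4 = -2 + (¼)*1856 = -2 + 464 = 462)
T(-35) - z = 15*(-35) - 1*462 = -525 - 462 = -987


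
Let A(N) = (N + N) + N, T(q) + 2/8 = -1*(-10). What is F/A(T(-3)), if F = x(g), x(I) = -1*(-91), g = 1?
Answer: 28/9 ≈ 3.1111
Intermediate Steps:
x(I) = 91
T(q) = 39/4 (T(q) = -¼ - 1*(-10) = -¼ + 10 = 39/4)
F = 91
A(N) = 3*N (A(N) = 2*N + N = 3*N)
F/A(T(-3)) = 91/((3*(39/4))) = 91/(117/4) = 91*(4/117) = 28/9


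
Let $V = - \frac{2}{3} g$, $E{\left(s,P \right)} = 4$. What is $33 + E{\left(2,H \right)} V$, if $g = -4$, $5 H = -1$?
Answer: $\frac{131}{3} \approx 43.667$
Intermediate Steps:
$H = - \frac{1}{5}$ ($H = \frac{1}{5} \left(-1\right) = - \frac{1}{5} \approx -0.2$)
$V = \frac{8}{3}$ ($V = - \frac{2}{3} \left(-4\right) = \left(-2\right) \frac{1}{3} \left(-4\right) = \left(- \frac{2}{3}\right) \left(-4\right) = \frac{8}{3} \approx 2.6667$)
$33 + E{\left(2,H \right)} V = 33 + 4 \cdot \frac{8}{3} = 33 + \frac{32}{3} = \frac{131}{3}$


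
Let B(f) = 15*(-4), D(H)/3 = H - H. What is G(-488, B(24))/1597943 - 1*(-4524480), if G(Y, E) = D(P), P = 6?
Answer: 4524480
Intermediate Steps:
D(H) = 0 (D(H) = 3*(H - H) = 3*0 = 0)
B(f) = -60
G(Y, E) = 0
G(-488, B(24))/1597943 - 1*(-4524480) = 0/1597943 - 1*(-4524480) = 0*(1/1597943) + 4524480 = 0 + 4524480 = 4524480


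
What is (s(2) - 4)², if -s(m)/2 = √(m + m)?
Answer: 64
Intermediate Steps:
s(m) = -2*√2*√m (s(m) = -2*√(m + m) = -2*√2*√m)
(s(2) - 4)² = (-2*√2*√2 - 4)² = (-4 - 4)² = (-8)² = 64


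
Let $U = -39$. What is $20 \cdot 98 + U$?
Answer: $1921$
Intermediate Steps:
$20 \cdot 98 + U = 20 \cdot 98 - 39 = 1960 - 39 = 1921$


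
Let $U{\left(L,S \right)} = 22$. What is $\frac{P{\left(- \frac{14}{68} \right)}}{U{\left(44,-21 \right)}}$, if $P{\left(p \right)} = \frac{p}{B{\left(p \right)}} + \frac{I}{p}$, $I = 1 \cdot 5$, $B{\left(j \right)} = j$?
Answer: $- \frac{163}{154} \approx -1.0584$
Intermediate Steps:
$I = 5$
$P{\left(p \right)} = 1 + \frac{5}{p}$ ($P{\left(p \right)} = \frac{p}{p} + \frac{5}{p} = 1 + \frac{5}{p}$)
$\frac{P{\left(- \frac{14}{68} \right)}}{U{\left(44,-21 \right)}} = \frac{\frac{1}{\left(-14\right) \frac{1}{68}} \left(5 - \frac{14}{68}\right)}{22} = \frac{5 - \frac{7}{34}}{\left(-14\right) \frac{1}{68}} \cdot \frac{1}{22} = \frac{5 - \frac{7}{34}}{- \frac{7}{34}} \cdot \frac{1}{22} = \left(- \frac{34}{7}\right) \frac{163}{34} \cdot \frac{1}{22} = \left(- \frac{163}{7}\right) \frac{1}{22} = - \frac{163}{154}$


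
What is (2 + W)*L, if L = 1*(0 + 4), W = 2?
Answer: 16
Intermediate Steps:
L = 4 (L = 1*4 = 4)
(2 + W)*L = (2 + 2)*4 = 4*4 = 16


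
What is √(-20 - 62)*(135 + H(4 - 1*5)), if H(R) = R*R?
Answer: 136*I*√82 ≈ 1231.5*I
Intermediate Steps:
H(R) = R²
√(-20 - 62)*(135 + H(4 - 1*5)) = √(-20 - 62)*(135 + (4 - 1*5)²) = √(-82)*(135 + (4 - 5)²) = (I*√82)*(135 + (-1)²) = (I*√82)*(135 + 1) = (I*√82)*136 = 136*I*√82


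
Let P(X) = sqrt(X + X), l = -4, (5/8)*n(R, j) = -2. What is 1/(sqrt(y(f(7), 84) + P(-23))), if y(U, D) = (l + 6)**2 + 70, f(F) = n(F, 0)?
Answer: 1/sqrt(74 + I*sqrt(46)) ≈ 0.11588 - 0.0052994*I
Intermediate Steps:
n(R, j) = -16/5 (n(R, j) = (8/5)*(-2) = -16/5)
f(F) = -16/5
y(U, D) = 74 (y(U, D) = (-4 + 6)**2 + 70 = 2**2 + 70 = 4 + 70 = 74)
P(X) = sqrt(2)*sqrt(X) (P(X) = sqrt(2*X) = sqrt(2)*sqrt(X))
1/(sqrt(y(f(7), 84) + P(-23))) = 1/(sqrt(74 + sqrt(2)*sqrt(-23))) = 1/(sqrt(74 + sqrt(2)*(I*sqrt(23)))) = 1/(sqrt(74 + I*sqrt(46))) = 1/sqrt(74 + I*sqrt(46))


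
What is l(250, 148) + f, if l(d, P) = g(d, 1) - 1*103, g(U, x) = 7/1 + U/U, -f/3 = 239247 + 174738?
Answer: -1242050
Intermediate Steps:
f = -1241955 (f = -3*(239247 + 174738) = -3*413985 = -1241955)
g(U, x) = 8 (g(U, x) = 7*1 + 1 = 7 + 1 = 8)
l(d, P) = -95 (l(d, P) = 8 - 1*103 = 8 - 103 = -95)
l(250, 148) + f = -95 - 1241955 = -1242050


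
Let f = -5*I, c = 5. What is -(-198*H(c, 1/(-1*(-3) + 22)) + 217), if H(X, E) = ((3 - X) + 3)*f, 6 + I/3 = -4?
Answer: 29483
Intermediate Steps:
I = -30 (I = -18 + 3*(-4) = -18 - 12 = -30)
f = 150 (f = -5*(-30) = 150)
H(X, E) = 900 - 150*X (H(X, E) = ((3 - X) + 3)*150 = (6 - X)*150 = 900 - 150*X)
-(-198*H(c, 1/(-1*(-3) + 22)) + 217) = -(-198*(900 - 150*5) + 217) = -(-198*(900 - 750) + 217) = -(-198*150 + 217) = -(-29700 + 217) = -1*(-29483) = 29483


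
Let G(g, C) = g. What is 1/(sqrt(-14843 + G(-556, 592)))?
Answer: -I*sqrt(1711)/5133 ≈ -0.0080585*I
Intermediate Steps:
1/(sqrt(-14843 + G(-556, 592))) = 1/(sqrt(-14843 - 556)) = 1/(sqrt(-15399)) = 1/(3*I*sqrt(1711)) = -I*sqrt(1711)/5133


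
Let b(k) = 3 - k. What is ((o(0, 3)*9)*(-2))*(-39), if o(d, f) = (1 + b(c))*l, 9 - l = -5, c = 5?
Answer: -9828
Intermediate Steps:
l = 14 (l = 9 - 1*(-5) = 9 + 5 = 14)
o(d, f) = -14 (o(d, f) = (1 + (3 - 1*5))*14 = (1 + (3 - 5))*14 = (1 - 2)*14 = -1*14 = -14)
((o(0, 3)*9)*(-2))*(-39) = (-14*9*(-2))*(-39) = -126*(-2)*(-39) = 252*(-39) = -9828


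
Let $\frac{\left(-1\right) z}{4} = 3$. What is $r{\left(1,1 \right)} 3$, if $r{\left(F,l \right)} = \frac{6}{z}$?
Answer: $- \frac{3}{2} \approx -1.5$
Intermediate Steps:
$z = -12$ ($z = \left(-4\right) 3 = -12$)
$r{\left(F,l \right)} = - \frac{1}{2}$ ($r{\left(F,l \right)} = \frac{6}{-12} = 6 \left(- \frac{1}{12}\right) = - \frac{1}{2}$)
$r{\left(1,1 \right)} 3 = \left(- \frac{1}{2}\right) 3 = - \frac{3}{2}$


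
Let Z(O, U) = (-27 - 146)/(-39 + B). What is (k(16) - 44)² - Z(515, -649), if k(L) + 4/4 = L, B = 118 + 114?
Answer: 162486/193 ≈ 841.90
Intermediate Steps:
B = 232
k(L) = -1 + L
Z(O, U) = -173/193 (Z(O, U) = (-27 - 146)/(-39 + 232) = -173/193)
(k(16) - 44)² - Z(515, -649) = ((-1 + 16) - 44)² - 1*(-173/193) = (15 - 44)² + 173/193 = (-29)² + 173/193 = 841 + 173/193 = 162486/193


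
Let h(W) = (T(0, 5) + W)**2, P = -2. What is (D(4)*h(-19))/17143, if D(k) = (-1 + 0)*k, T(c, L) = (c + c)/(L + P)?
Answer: -1444/17143 ≈ -0.084233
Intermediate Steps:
T(c, L) = 2*c/(-2 + L) (T(c, L) = (c + c)/(L - 2) = (2*c)/(-2 + L) = 2*c/(-2 + L))
D(k) = -k
h(W) = W**2 (h(W) = (2*0/(-2 + 5) + W)**2 = (2*0/3 + W)**2 = (2*0*(1/3) + W)**2 = (0 + W)**2 = W**2)
(D(4)*h(-19))/17143 = (-1*4*(-19)**2)/17143 = -4*361*(1/17143) = -1444*1/17143 = -1444/17143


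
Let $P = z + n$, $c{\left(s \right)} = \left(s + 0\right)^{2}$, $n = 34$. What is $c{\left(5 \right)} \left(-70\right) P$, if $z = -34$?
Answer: $0$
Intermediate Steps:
$c{\left(s \right)} = s^{2}$
$P = 0$ ($P = -34 + 34 = 0$)
$c{\left(5 \right)} \left(-70\right) P = 5^{2} \left(-70\right) 0 = 25 \left(-70\right) 0 = \left(-1750\right) 0 = 0$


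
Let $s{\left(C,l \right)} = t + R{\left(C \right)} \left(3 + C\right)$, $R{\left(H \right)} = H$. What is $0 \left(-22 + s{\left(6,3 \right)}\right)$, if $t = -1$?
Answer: $0$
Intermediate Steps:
$s{\left(C,l \right)} = -1 + C \left(3 + C\right)$
$0 \left(-22 + s{\left(6,3 \right)}\right) = 0 \left(-22 + \left(-1 + 6^{2} + 3 \cdot 6\right)\right) = 0 \left(-22 + \left(-1 + 36 + 18\right)\right) = 0 \left(-22 + 53\right) = 0 \cdot 31 = 0$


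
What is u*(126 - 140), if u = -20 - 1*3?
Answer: 322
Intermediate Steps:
u = -23 (u = -20 - 3 = -23)
u*(126 - 140) = -23*(126 - 140) = -23*(-14) = 322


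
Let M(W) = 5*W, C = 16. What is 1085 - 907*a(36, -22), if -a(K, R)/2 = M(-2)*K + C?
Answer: -622931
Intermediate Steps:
a(K, R) = -32 + 20*K (a(K, R) = -2*((5*(-2))*K + 16) = -2*(-10*K + 16) = -2*(16 - 10*K) = -32 + 20*K)
1085 - 907*a(36, -22) = 1085 - 907*(-32 + 20*36) = 1085 - 907*(-32 + 720) = 1085 - 907*688 = 1085 - 624016 = -622931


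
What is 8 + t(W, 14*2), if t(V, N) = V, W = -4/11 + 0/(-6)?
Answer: 84/11 ≈ 7.6364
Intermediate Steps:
W = -4/11 (W = -4*1/11 + 0*(-⅙) = -4/11 + 0 = -4/11 ≈ -0.36364)
8 + t(W, 14*2) = 8 - 4/11 = 84/11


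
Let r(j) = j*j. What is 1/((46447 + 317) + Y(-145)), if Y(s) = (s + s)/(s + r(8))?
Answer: 81/3788174 ≈ 2.1382e-5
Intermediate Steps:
r(j) = j²
Y(s) = 2*s/(64 + s) (Y(s) = (s + s)/(s + 8²) = (2*s)/(s + 64) = (2*s)/(64 + s) = 2*s/(64 + s))
1/((46447 + 317) + Y(-145)) = 1/((46447 + 317) + 2*(-145)/(64 - 145)) = 1/(46764 + 2*(-145)/(-81)) = 1/(46764 + 2*(-145)*(-1/81)) = 1/(46764 + 290/81) = 1/(3788174/81) = 81/3788174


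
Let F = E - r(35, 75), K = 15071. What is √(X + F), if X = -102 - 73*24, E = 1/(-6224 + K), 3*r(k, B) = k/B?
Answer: I*√44791250210/4915 ≈ 43.06*I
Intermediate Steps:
r(k, B) = k/(3*B) (r(k, B) = (k/B)/3 = k/(3*B))
E = 1/8847 (E = 1/(-6224 + 15071) = 1/8847 ≈ 0.00011303)
X = -1854 (X = -102 - 1752 = -1854)
F = -764/4915 (F = 1/8847 - 35/(3*75) = 1/8847 - 1*7/45 = 1/8847 - 7/45 = -764/4915 ≈ -0.15544)
√(X + F) = √(-1854 - 764/4915) = √(-9113174/4915) = I*√44791250210/4915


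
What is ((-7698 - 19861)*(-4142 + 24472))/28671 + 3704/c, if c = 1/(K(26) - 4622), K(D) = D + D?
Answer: -25572753650/1509 ≈ -1.6947e+7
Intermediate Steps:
K(D) = 2*D
c = -1/4570 (c = 1/(2*26 - 4622) = 1/(52 - 4622) = 1/(-4570) = -1/4570 ≈ -0.00021882)
((-7698 - 19861)*(-4142 + 24472))/28671 + 3704/c = ((-7698 - 19861)*(-4142 + 24472))/28671 + 3704/(-1/4570) = -27559*20330*(1/28671) + 3704*(-4570) = -560274470*1/28671 - 16927280 = -29488130/1509 - 16927280 = -25572753650/1509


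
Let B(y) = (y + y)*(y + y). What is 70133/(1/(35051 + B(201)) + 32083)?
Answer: 13792005115/6309282366 ≈ 2.1860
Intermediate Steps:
B(y) = 4*y² (B(y) = (2*y)*(2*y) = 4*y²)
70133/(1/(35051 + B(201)) + 32083) = 70133/(1/(35051 + 4*201²) + 32083) = 70133/(1/(35051 + 4*40401) + 32083) = 70133/(1/(35051 + 161604) + 32083) = 70133/(1/196655 + 32083) = 70133/(6309282366/196655) = 70133*(196655/6309282366) = 13792005115/6309282366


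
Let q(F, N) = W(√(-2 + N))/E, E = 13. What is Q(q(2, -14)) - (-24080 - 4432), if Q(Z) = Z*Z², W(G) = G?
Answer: 28512 - 64*I/2197 ≈ 28512.0 - 0.029131*I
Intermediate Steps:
q(F, N) = √(-2 + N)/13
Q(Z) = Z³
Q(q(2, -14)) - (-24080 - 4432) = (√(-2 - 14)/13)³ - (-24080 - 4432) = (√(-16)/13)³ - 1*(-28512) = ((4*I)/13)³ + 28512 = (4*I/13)³ + 28512 = -64*I/2197 + 28512 = 28512 - 64*I/2197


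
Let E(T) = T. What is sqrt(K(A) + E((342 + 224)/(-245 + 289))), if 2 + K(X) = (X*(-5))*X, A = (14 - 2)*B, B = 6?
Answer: I*sqrt(12540022)/22 ≈ 160.96*I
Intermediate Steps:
A = 72 (A = (14 - 2)*6 = 12*6 = 72)
K(X) = -2 - 5*X**2 (K(X) = -2 + (X*(-5))*X = -2 + (-5*X)*X = -2 - 5*X**2)
sqrt(K(A) + E((342 + 224)/(-245 + 289))) = sqrt((-2 - 5*72**2) + (342 + 224)/(-245 + 289)) = sqrt((-2 - 5*5184) + 566/44) = sqrt((-2 - 25920) + 566*(1/44)) = sqrt(-25922 + 283/22) = sqrt(-570001/22) = I*sqrt(12540022)/22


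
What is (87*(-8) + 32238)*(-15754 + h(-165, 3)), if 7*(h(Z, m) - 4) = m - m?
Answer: -496786500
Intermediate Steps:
h(Z, m) = 4 (h(Z, m) = 4 + (m - m)/7 = 4 + (⅐)*0 = 4 + 0 = 4)
(87*(-8) + 32238)*(-15754 + h(-165, 3)) = (87*(-8) + 32238)*(-15754 + 4) = (-696 + 32238)*(-15750) = 31542*(-15750) = -496786500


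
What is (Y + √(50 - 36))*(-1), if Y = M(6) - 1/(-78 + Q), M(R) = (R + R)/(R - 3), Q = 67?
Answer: -45/11 - √14 ≈ -7.8326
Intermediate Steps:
M(R) = 2*R/(-3 + R) (M(R) = (2*R)/(-3 + R) = 2*R/(-3 + R))
Y = 45/11 (Y = 2*6/(-3 + 6) - 1/(-78 + 67) = 2*6/3 - 1/(-11) = 2*6*(⅓) - 1*(-1/11) = 4 + 1/11 = 45/11 ≈ 4.0909)
(Y + √(50 - 36))*(-1) = (45/11 + √(50 - 36))*(-1) = (45/11 + √14)*(-1) = -45/11 - √14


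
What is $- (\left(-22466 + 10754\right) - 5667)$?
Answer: $17379$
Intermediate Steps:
$- (\left(-22466 + 10754\right) - 5667) = - (-11712 - 5667) = \left(-1\right) \left(-17379\right) = 17379$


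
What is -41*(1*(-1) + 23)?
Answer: -902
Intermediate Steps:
-41*(1*(-1) + 23) = -41*(-1 + 23) = -41*22 = -902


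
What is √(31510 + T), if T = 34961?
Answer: √66471 ≈ 257.82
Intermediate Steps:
√(31510 + T) = √(31510 + 34961) = √66471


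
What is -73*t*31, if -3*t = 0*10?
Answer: 0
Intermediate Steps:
t = 0 (t = -0*10 = -1/3*0 = 0)
-73*t*31 = -73*0*31 = 0*31 = 0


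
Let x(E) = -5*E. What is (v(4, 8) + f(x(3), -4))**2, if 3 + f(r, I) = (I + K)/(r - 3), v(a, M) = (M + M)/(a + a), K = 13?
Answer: 9/4 ≈ 2.2500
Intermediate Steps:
v(a, M) = M/a (v(a, M) = (2*M)/((2*a)) = (2*M)*(1/(2*a)) = M/a)
f(r, I) = -3 + (13 + I)/(-3 + r) (f(r, I) = -3 + (I + 13)/(r - 3) = -3 + (13 + I)/(-3 + r))
(v(4, 8) + f(x(3), -4))**2 = (8/4 + (22 - 4 - (-15)*3)/(-3 - 5*3))**2 = (8*(1/4) + (22 - 4 - 3*(-15))/(-3 - 15))**2 = (2 + (22 - 4 + 45)/(-18))**2 = (2 - 1/18*63)**2 = (2 - 7/2)**2 = (-3/2)**2 = 9/4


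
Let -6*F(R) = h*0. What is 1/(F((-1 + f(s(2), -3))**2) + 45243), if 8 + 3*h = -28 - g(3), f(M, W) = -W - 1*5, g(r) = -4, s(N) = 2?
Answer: 1/45243 ≈ 2.2103e-5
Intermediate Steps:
f(M, W) = -5 - W (f(M, W) = -W - 5 = -5 - W)
h = -32/3 (h = -8/3 + (-28 - 1*(-4))/3 = -8/3 + (-28 + 4)/3 = -8/3 + (1/3)*(-24) = -8/3 - 8 = -32/3 ≈ -10.667)
F(R) = 0 (F(R) = -(-16)*0/9 = -1/6*0 = 0)
1/(F((-1 + f(s(2), -3))**2) + 45243) = 1/(0 + 45243) = 1/45243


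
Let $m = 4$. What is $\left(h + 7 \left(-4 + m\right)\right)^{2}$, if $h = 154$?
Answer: $23716$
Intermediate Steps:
$\left(h + 7 \left(-4 + m\right)\right)^{2} = \left(154 + 7 \left(-4 + 4\right)\right)^{2} = \left(154 + 7 \cdot 0\right)^{2} = \left(154 + 0\right)^{2} = 154^{2} = 23716$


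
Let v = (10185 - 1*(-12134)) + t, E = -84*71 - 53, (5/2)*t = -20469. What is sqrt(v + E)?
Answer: 42*sqrt(115)/5 ≈ 90.080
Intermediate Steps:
t = -40938/5 (t = (2/5)*(-20469) = -40938/5 ≈ -8187.6)
E = -6017 (E = -5964 - 53 = -6017)
v = 70657/5 (v = (10185 - 1*(-12134)) - 40938/5 = (10185 + 12134) - 40938/5 = 22319 - 40938/5 = 70657/5 ≈ 14131.)
sqrt(v + E) = sqrt(70657/5 - 6017) = sqrt(40572/5) = 42*sqrt(115)/5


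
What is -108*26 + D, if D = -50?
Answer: -2858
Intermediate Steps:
-108*26 + D = -108*26 - 50 = -2808 - 50 = -2858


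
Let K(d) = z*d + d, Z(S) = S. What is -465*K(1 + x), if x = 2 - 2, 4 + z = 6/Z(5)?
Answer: 837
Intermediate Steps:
z = -14/5 (z = -4 + 6/5 = -14/5 ≈ -2.8000)
x = 0
K(d) = -9*d/5 (K(d) = -14*d/5 + d = -9*d/5)
-465*K(1 + x) = -(-837)*(1 + 0) = -(-837) = -465*(-9/5) = 837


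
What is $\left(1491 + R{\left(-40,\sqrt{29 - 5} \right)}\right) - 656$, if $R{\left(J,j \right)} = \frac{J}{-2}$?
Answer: $855$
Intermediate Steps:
$R{\left(J,j \right)} = - \frac{J}{2}$ ($R{\left(J,j \right)} = J \left(- \frac{1}{2}\right) = - \frac{J}{2}$)
$\left(1491 + R{\left(-40,\sqrt{29 - 5} \right)}\right) - 656 = \left(1491 - -20\right) - 656 = \left(1491 + 20\right) - 656 = 1511 - 656 = 855$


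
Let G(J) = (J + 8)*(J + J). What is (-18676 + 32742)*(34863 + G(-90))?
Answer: 697997118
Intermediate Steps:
G(J) = 2*J*(8 + J) (G(J) = (8 + J)*(2*J) = 2*J*(8 + J))
(-18676 + 32742)*(34863 + G(-90)) = (-18676 + 32742)*(34863 + 2*(-90)*(8 - 90)) = 14066*(34863 + 2*(-90)*(-82)) = 14066*(34863 + 14760) = 14066*49623 = 697997118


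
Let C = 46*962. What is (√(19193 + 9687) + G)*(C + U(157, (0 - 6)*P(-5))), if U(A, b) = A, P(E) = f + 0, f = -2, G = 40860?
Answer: 1814551740 + 3375084*√5 ≈ 1.8221e+9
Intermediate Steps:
P(E) = -2 (P(E) = -2 + 0 = -2)
C = 44252
(√(19193 + 9687) + G)*(C + U(157, (0 - 6)*P(-5))) = (√(19193 + 9687) + 40860)*(44252 + 157) = (√28880 + 40860)*44409 = (76*√5 + 40860)*44409 = (40860 + 76*√5)*44409 = 1814551740 + 3375084*√5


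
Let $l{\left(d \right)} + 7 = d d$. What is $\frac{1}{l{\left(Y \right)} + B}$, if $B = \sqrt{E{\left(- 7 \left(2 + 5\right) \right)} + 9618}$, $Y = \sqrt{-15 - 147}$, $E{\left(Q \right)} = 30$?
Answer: $- \frac{169}{18913} - \frac{12 \sqrt{67}}{18913} \approx -0.014129$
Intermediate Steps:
$Y = 9 i \sqrt{2}$ ($Y = \sqrt{-162} = 9 i \sqrt{2} \approx 12.728 i$)
$l{\left(d \right)} = -7 + d^{2}$ ($l{\left(d \right)} = -7 + d d = -7 + d^{2}$)
$B = 12 \sqrt{67}$ ($B = \sqrt{30 + 9618} = \sqrt{9648} = 12 \sqrt{67} \approx 98.224$)
$\frac{1}{l{\left(Y \right)} + B} = \frac{1}{\left(-7 + \left(9 i \sqrt{2}\right)^{2}\right) + 12 \sqrt{67}} = \frac{1}{\left(-7 - 162\right) + 12 \sqrt{67}} = \frac{1}{-169 + 12 \sqrt{67}}$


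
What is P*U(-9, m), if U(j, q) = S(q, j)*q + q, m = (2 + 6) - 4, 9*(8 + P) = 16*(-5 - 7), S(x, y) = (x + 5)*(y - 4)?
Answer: 40832/3 ≈ 13611.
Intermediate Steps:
S(x, y) = (-4 + y)*(5 + x) (S(x, y) = (5 + x)*(-4 + y) = (-4 + y)*(5 + x))
P = -88/3 (P = -8 + (16*(-5 - 7))/9 = -8 + (16*(-12))/9 = -8 + (1/9)*(-192) = -8 - 64/3 = -88/3 ≈ -29.333)
m = 4 (m = 8 - 4 = 4)
U(j, q) = q + q*(-20 - 4*q + 5*j + j*q) (U(j, q) = (-20 - 4*q + 5*j + q*j)*q + q = (-20 - 4*q + 5*j + j*q)*q + q = q*(-20 - 4*q + 5*j + j*q) + q = q + q*(-20 - 4*q + 5*j + j*q))
P*U(-9, m) = -352*(-19 - 4*4 + 5*(-9) - 9*4)/3 = -352*(-19 - 16 - 45 - 36)/3 = -352*(-116)/3 = -88/3*(-464) = 40832/3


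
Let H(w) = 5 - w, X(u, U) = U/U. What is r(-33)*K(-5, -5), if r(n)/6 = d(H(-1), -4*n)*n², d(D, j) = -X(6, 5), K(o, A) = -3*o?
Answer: -98010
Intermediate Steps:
X(u, U) = 1
d(D, j) = -1 (d(D, j) = -1*1 = -1)
r(n) = -6*n² (r(n) = 6*(-n²) = -6*n²)
r(-33)*K(-5, -5) = (-6*(-33)²)*(-3*(-5)) = -6*1089*15 = -6534*15 = -98010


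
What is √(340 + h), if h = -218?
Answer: √122 ≈ 11.045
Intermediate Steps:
√(340 + h) = √(340 - 218) = √122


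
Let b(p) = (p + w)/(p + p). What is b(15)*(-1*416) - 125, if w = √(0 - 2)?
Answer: -333 - 208*I*√2/15 ≈ -333.0 - 19.61*I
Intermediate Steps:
w = I*√2 (w = √(-2) = I*√2 ≈ 1.4142*I)
b(p) = (p + I*√2)/(2*p) (b(p) = (p + I*√2)/(p + p) = (p + I*√2)/((2*p)) = (p + I*√2)*(1/(2*p)) = (p + I*√2)/(2*p))
b(15)*(-1*416) - 125 = ((½)*(15 + I*√2)/15)*(-1*416) - 125 = ((½)*(1/15)*(15 + I*√2))*(-416) - 125 = (½ + I*√2/30)*(-416) - 125 = (-208 - 208*I*√2/15) - 125 = -333 - 208*I*√2/15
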